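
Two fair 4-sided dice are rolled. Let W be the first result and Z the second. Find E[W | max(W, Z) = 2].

5/3

Outcomes with max(W, Z) = 2: (1,2), (2,1), (2,2), each with probability 1/16.
E[W | max(W, Z) = 2] = (1 + 2 + 2) / 3 = 5/3.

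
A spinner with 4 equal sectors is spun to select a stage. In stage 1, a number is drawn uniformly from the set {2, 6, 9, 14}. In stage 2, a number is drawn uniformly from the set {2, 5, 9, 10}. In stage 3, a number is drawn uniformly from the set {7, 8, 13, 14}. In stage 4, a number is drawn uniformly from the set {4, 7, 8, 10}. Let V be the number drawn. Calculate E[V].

E[V | stage 1] = (2+6+9+14)/4 = 31/4.
E[V | stage 2] = (2+5+9+10)/4 = 13/2.
E[V | stage 3] = (7+8+13+14)/4 = 21/2.
E[V | stage 4] = (4+7+8+10)/4 = 29/4.
E[V] = (1/4)·(31/4) + (1/4)·(13/2) + (1/4)·(21/2) + (1/4)·(29/4) = 8.

8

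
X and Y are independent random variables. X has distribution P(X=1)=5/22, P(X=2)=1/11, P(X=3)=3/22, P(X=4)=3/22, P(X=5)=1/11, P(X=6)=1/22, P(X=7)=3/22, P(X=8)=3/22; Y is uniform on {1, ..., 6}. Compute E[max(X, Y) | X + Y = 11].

P(X + Y = 11) = 3/44.
Summing max(X,Y)·P(x,y) over outcomes with X + Y = 11 gives 21/44.
E[max(X, Y) | X + Y = 11] = (21/44) / (3/44) = 7.

7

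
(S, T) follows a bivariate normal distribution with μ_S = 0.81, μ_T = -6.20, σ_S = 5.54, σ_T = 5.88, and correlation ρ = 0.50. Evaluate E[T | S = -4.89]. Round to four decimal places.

For a bivariate normal, E[T | S=x] = μ_T + ρ·(σ_T/σ_S)·(x − μ_S).
E[T | S=-4.89] = -6.20 + (0.50)·(5.88/5.54)·(-4.89 − (0.81)) = -6.20 + (0.53069)·(-5.7) = -9.2249.

-9.2249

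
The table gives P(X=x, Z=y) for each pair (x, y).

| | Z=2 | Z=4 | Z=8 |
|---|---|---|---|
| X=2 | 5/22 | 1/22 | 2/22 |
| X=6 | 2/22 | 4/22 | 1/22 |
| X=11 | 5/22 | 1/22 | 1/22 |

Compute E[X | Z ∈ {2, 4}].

P(Z ∈ {2, 4}) = 9/11.
Σ X·P over the event = 2·(5/22) + 2·(1/22) + 6·(2/22) + 6·(4/22) + 11·(5/22) + 11·(1/22) = 57/11.
E[X | Z ∈ {2, 4}] = (57/11) / (9/11) = 19/3.

19/3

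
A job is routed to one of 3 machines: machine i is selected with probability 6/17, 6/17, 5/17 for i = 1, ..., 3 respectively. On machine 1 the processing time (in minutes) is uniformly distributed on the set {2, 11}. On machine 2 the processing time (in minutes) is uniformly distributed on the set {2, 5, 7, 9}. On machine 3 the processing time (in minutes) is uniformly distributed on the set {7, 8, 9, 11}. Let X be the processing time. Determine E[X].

469/68

E[X | machine 1] = (2+11)/2 = 13/2.
E[X | machine 2] = (2+5+7+9)/4 = 23/4.
E[X | machine 3] = (7+8+9+11)/4 = 35/4.
E[X] = (6/17)·(13/2) + (6/17)·(23/4) + (5/17)·(35/4) = 469/68.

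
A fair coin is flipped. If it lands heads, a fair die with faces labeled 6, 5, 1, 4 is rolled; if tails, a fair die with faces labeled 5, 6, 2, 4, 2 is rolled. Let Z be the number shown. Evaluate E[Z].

E[Z | heads] = (6+5+1+4)/4 = 4.
E[Z | tails] = (5+6+2+4+2)/5 = 19/5.
E[Z] = (1/2)·(4) + (1/2)·(19/5) = 39/10.

39/10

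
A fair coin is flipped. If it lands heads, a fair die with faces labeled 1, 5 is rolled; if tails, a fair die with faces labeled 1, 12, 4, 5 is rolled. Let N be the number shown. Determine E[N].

17/4

E[N | heads] = (1+5)/2 = 3.
E[N | tails] = (1+12+4+5)/4 = 11/2.
E[N] = (1/2)·(3) + (1/2)·(11/2) = 17/4.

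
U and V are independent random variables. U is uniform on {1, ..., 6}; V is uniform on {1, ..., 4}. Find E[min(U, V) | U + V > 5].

P(U + V > 5) = 7/12.
Summing min(U,V)·P(x,y) over outcomes with U + V > 5 gives 37/24.
E[min(U, V) | U + V > 5] = (37/24) / (7/12) = 37/14.

37/14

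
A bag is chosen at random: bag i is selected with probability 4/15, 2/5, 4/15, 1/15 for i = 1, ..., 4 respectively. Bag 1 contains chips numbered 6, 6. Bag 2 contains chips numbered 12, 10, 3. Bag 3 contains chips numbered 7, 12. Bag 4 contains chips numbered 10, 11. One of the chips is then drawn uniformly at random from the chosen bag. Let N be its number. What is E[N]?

49/6

E[N | bag 1] = (6+6)/2 = 6.
E[N | bag 2] = (12+10+3)/3 = 25/3.
E[N | bag 3] = (7+12)/2 = 19/2.
E[N | bag 4] = (10+11)/2 = 21/2.
E[N] = (4/15)·(6) + (2/5)·(25/3) + (4/15)·(19/2) + (1/15)·(21/2) = 49/6.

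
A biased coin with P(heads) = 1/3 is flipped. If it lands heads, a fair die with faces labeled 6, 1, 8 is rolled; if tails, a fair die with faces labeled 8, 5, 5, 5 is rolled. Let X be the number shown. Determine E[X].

11/2

E[X | heads] = (6+1+8)/3 = 5.
E[X | tails] = (8+5+5+5)/4 = 23/4.
E[X] = (1/3)·(5) + (2/3)·(23/4) = 11/2.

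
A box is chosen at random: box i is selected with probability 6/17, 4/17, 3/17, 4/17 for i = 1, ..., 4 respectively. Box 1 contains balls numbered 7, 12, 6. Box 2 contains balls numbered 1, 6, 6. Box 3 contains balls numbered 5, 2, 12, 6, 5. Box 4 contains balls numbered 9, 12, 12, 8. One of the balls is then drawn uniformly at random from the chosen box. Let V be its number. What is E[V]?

379/51

E[V | box 1] = (7+12+6)/3 = 25/3.
E[V | box 2] = (1+6+6)/3 = 13/3.
E[V | box 3] = (5+2+12+6+5)/5 = 6.
E[V | box 4] = (9+12+12+8)/4 = 41/4.
E[V] = (6/17)·(25/3) + (4/17)·(13/3) + (3/17)·(6) + (4/17)·(41/4) = 379/51.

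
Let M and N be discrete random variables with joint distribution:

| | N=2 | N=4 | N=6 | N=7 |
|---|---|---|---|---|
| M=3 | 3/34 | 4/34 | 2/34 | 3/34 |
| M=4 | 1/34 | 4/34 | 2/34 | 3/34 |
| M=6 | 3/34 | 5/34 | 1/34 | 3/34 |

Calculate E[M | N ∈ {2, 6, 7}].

30/7

P(N ∈ {2, 6, 7}) = 21/34.
Summing M·P(M=x,N=y) over the conditioning event gives 45/17.
E[M | N ∈ {2, 6, 7}] = (45/17) / (21/34) = 30/7.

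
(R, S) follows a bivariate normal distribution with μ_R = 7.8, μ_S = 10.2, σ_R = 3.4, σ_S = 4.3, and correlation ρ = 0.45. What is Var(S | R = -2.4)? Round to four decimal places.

14.7458

Var(S | R=x) = (1 − ρ²)·σ_S².
Var(S | R=-2.4) = (4.3)²·(1 − (0.45)²) = 18.49·0.7975 = 14.7458.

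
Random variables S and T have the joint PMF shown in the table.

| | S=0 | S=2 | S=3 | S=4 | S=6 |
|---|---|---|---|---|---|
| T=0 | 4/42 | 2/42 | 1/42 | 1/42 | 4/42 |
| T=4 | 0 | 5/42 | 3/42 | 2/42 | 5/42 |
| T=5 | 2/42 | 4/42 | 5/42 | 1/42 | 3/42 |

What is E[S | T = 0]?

P(T = 0) = 2/7.
Σ S·P over the event = 0·(4/42) + 2·(2/42) + 3·(1/42) + 4·(1/42) + 6·(4/42) = 5/6.
E[S | T = 0] = (5/6) / (2/7) = 35/12.

35/12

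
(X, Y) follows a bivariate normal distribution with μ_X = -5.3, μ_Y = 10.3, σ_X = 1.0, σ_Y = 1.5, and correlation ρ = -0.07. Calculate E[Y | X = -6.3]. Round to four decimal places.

E[Y | X=x] = μ_Y + ρ(σ_Y/σ_X)(x − μ_X) for jointly normal variables.
E[Y | X=-6.3] = 10.3 + (-0.07)·(1.5/1.0)·(-6.3 − (-5.3)) = 10.3 + (-0.105)·(-1) = 10.4050.

10.4050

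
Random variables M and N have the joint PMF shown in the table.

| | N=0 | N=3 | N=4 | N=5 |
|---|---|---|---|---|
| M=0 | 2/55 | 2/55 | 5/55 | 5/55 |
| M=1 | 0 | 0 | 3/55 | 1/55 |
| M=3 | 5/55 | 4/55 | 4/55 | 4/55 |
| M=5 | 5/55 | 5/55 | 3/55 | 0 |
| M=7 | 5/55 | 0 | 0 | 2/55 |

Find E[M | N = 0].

75/17

P(N = 0) = 17/55.
Σ M·P over the event = 0·(2/55) + 3·(5/55) + 5·(5/55) + 7·(5/55) = 15/11.
E[M | N = 0] = (15/11) / (17/55) = 75/17.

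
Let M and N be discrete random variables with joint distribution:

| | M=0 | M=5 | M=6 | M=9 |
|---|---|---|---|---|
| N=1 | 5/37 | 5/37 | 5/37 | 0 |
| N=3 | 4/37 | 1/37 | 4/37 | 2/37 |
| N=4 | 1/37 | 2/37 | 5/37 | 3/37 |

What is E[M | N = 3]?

P(N = 3) = 11/37.
Σ M·P over the event = 0·(4/37) + 5·(1/37) + 6·(4/37) + 9·(2/37) = 47/37.
E[M | N = 3] = (47/37) / (11/37) = 47/11.

47/11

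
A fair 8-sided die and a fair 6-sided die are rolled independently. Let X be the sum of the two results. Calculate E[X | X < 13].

344/45

P(X < 13) = 15/16.
E[X | X < 13] = (43/6) / (15/16) = 344/45.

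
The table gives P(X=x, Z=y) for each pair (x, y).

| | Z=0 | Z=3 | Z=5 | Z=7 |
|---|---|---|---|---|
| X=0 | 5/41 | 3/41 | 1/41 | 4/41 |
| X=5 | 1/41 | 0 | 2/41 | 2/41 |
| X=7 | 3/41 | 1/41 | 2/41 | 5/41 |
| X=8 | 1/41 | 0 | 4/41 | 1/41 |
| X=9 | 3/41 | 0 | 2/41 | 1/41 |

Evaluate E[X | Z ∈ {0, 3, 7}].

P(Z ∈ {0, 3, 7}) = 30/41.
Summing X·P(X=x,Z=y) over the conditioning event gives 130/41.
E[X | Z ∈ {0, 3, 7}] = (130/41) / (30/41) = 13/3.

13/3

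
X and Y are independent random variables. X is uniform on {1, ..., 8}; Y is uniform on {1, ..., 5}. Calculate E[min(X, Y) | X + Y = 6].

Outcomes with X + Y = 6: (1,5), (2,4), (3,3), (4,2), (5,1), each with probability 1/40.
E[min(X, Y) | X + Y = 6] = (1 + 2 + 3 + 2 + 1) / 5 = 9/5.

9/5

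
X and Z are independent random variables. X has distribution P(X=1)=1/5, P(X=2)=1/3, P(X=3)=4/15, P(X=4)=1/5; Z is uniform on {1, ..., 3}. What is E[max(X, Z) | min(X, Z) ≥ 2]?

73/24

P(min(X, Z) ≥ 2) = 8/15.
Summing max(X,Z)·P(x,y) over outcomes with min(X, Z) ≥ 2 gives 73/45.
E[max(X, Z) | min(X, Z) ≥ 2] = (73/45) / (8/15) = 73/24.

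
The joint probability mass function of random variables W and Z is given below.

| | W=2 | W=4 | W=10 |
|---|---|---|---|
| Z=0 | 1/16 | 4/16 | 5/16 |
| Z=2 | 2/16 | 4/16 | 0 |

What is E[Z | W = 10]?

0

P(W = 10) = 5/16.
Σ Z·P over the event = 0·(5/16) = 0.
E[Z | W = 10] = (0) / (5/16) = 0.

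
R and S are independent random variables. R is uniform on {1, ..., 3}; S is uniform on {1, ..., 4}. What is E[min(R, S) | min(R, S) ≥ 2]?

Outcomes with min(R, S) ≥ 2: (2,2), (2,3), (2,4), (3,2), (3,3), (3,4), each with probability 1/12.
E[min(R, S) | min(R, S) ≥ 2] = (2 + 2 + 2 + 2 + 3 + 3) / 6 = 7/3.

7/3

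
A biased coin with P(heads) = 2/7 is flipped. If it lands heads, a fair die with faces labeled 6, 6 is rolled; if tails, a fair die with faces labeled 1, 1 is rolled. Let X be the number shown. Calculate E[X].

E[X | heads] = (6+6)/2 = 6.
E[X | tails] = (1+1)/2 = 1.
By the law of total expectation,
E[X] = (2/7)·(6) + (5/7)·(1) = 17/7.

17/7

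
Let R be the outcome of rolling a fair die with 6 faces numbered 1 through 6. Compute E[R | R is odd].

3

Given R is odd, R is equally likely to be any of {1, 3, 5}.
E[R | R is odd] = (1 + 3 + 5) / 3 = 3.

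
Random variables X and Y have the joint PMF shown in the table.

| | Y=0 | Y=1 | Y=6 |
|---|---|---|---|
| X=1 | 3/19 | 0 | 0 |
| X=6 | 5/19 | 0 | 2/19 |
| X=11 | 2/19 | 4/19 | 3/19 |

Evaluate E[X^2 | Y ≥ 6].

87

P(Y ≥ 6) = 5/19.
Σ X^2·P over the event = 36·(2/19) + 121·(3/19) = 435/19.
E[X^2 | Y ≥ 6] = (435/19) / (5/19) = 87.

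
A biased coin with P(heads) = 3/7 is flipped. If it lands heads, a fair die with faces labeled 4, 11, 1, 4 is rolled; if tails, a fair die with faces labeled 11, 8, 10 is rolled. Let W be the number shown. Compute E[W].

E[W | heads] = (4+11+1+4)/4 = 5.
E[W | tails] = (11+8+10)/3 = 29/3.
E[W] = (3/7)·(5) + (4/7)·(29/3) = 23/3.

23/3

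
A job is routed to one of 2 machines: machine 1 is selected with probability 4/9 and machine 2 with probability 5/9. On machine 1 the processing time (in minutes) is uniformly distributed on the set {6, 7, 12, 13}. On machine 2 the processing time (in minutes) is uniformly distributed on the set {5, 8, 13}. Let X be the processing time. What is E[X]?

E[X | machine 1] = (6+7+12+13)/4 = 19/2.
E[X | machine 2] = (5+8+13)/3 = 26/3.
By the law of total expectation,
E[X] = (4/9)·(19/2) + (5/9)·(26/3) = 244/27.

244/27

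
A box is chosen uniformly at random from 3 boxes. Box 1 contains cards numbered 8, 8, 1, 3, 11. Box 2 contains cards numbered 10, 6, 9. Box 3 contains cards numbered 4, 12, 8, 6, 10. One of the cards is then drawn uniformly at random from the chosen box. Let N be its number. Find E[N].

338/45

E[N | box 1] = (8+8+1+3+11)/5 = 31/5.
E[N | box 2] = (10+6+9)/3 = 25/3.
E[N | box 3] = (4+12+8+6+10)/5 = 8.
By the law of total expectation,
E[N] = (1/3)·(31/5) + (1/3)·(25/3) + (1/3)·(8) = 338/45.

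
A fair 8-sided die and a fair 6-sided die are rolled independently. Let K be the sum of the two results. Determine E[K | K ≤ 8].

160/27

P(K ≤ 8) = 9/16.
Σ over the event: 2·1/48 + 3·1/24 + 4·1/16 + 5·1/12 + 6·5/48 + 7·1/8 + 8·1/8 = 10/3.
E[K | K ≤ 8] = (10/3) / (9/16) = 160/27.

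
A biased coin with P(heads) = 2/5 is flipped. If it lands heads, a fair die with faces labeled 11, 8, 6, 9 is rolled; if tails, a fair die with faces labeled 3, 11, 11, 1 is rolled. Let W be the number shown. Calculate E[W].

73/10

E[W | heads] = (11+8+6+9)/4 = 17/2.
E[W | tails] = (3+11+11+1)/4 = 13/2.
E[W] = (2/5)·(17/2) + (3/5)·(13/2) = 73/10.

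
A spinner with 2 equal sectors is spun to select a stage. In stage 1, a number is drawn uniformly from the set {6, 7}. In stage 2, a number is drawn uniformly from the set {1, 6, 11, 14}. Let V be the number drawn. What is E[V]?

E[V | stage 1] = (6+7)/2 = 13/2.
E[V | stage 2] = (1+6+11+14)/4 = 8.
E[V] = (1/2)·(13/2) + (1/2)·(8) = 29/4.

29/4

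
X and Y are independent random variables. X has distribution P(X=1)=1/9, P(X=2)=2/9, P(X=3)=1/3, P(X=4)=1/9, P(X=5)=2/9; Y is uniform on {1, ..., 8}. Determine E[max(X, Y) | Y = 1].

P(Y = 1) = 1/8.
Summing max(X,Y)·P(x,y) over outcomes with Y = 1 gives 7/18.
E[max(X, Y) | Y = 1] = (7/18) / (1/8) = 28/9.

28/9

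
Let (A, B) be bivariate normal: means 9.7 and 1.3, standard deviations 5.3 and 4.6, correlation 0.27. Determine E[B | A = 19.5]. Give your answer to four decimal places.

3.5965

E[B | A=x] = μ_B + ρ(σ_B/σ_A)(x − μ_A) for jointly normal variables.
E[B | A=19.5] = 1.3 + (0.27)·(4.6/5.3)·(19.5 − (9.7)) = 1.3 + (0.23434)·(9.8) = 3.5965.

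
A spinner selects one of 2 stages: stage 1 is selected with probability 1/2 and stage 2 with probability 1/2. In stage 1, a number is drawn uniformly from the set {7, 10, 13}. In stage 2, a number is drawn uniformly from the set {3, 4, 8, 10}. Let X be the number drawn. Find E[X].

65/8

E[X | stage 1] = (7+10+13)/3 = 10.
E[X | stage 2] = (3+4+8+10)/4 = 25/4.
E[X] = (1/2)·(10) + (1/2)·(25/4) = 65/8.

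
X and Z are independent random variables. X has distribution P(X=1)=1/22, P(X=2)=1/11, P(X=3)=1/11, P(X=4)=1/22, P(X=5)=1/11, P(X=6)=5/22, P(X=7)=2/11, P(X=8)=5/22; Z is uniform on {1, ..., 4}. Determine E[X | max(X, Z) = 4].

3

P(max(X, Z) = 4) = 9/88.
Summing X·P(x,y) over outcomes with max(X, Z) = 4 gives 27/88.
E[X | max(X, Z) = 4] = (27/88) / (9/88) = 3.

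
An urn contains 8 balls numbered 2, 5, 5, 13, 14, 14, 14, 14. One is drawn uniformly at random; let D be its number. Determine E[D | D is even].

58/5

P(D is even) = 5/8.
Σ over the event: 2·1/8 + 14·1/2 = 29/4.
E[D | D is even] = (29/4) / (5/8) = 58/5.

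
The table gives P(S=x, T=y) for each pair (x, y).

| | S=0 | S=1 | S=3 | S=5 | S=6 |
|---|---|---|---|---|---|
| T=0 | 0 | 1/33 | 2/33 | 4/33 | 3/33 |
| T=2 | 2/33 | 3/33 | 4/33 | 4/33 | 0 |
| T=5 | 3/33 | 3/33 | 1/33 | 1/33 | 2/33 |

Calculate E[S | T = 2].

35/13

P(T = 2) = 13/33.
Σ S·P over the event = 0·(2/33) + 1·(3/33) + 3·(4/33) + 5·(4/33) = 35/33.
E[S | T = 2] = (35/33) / (13/33) = 35/13.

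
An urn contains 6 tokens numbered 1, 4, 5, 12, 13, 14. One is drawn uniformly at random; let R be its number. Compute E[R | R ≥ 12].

13

P(R ≥ 12) = 1/2.
Σ over the event: 12·1/6 + 13·1/6 + 14·1/6 = 13/2.
E[R | R ≥ 12] = (13/2) / (1/2) = 13.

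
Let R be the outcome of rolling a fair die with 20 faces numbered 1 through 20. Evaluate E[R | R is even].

Given R is even, R is equally likely to be any of {2, 4, 6, 8, 10, 12, 14, 16, 18, 20}.
E[R | R is even] = (2 + 4 + 6 + 8 + 10 + 12 + 14 + 16 + 18 + 20) / 10 = 11.

11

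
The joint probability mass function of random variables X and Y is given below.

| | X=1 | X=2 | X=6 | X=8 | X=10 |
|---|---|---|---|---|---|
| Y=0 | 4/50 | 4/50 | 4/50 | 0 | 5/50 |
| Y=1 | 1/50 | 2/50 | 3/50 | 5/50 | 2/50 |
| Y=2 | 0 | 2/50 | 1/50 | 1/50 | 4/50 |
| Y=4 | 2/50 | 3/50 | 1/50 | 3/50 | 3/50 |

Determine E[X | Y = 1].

83/13

P(Y = 1) = 13/50.
Summing X·P(X=x,Y=y) over the conditioning event gives 83/50.
E[X | Y = 1] = (83/50) / (13/50) = 83/13.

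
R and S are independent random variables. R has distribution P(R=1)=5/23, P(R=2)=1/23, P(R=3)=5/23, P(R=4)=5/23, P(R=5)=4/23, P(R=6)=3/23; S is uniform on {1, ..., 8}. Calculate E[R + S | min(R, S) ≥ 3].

P(min(R, S) ≥ 3) = 51/92.
Summing (R+S)·P(x,y) over outcomes with min(R, S) ≥ 3 gives 999/184.
E[R + S | min(R, S) ≥ 3] = (999/184) / (51/92) = 333/34.

333/34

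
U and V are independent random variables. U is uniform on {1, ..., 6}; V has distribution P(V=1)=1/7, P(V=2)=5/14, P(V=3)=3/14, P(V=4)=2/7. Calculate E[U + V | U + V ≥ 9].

103/11

P(U + V ≥ 9) = 11/84.
Summing (U+V)·P(x,y) over outcomes with U + V ≥ 9 gives 103/84.
E[U + V | U + V ≥ 9] = (103/84) / (11/84) = 103/11.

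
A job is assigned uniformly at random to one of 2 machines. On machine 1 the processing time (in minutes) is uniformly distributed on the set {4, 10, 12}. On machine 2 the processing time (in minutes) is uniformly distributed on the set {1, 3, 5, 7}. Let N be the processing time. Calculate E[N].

E[N | machine 1] = (4+10+12)/3 = 26/3.
E[N | machine 2] = (1+3+5+7)/4 = 4.
E[N] = (1/2)·(26/3) + (1/2)·(4) = 19/3.

19/3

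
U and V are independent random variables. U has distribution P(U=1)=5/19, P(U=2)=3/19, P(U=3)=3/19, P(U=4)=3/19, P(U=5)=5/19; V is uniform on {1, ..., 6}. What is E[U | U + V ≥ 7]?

P(U + V ≥ 7) = 1/2.
Summing U·P(x,y) over outcomes with U + V ≥ 7 gives 217/114.
E[U | U + V ≥ 7] = (217/114) / (1/2) = 217/57.

217/57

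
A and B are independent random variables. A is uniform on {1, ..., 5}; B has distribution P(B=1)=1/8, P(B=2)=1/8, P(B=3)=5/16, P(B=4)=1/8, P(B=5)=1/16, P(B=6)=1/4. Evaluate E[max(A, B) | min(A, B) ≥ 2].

253/56

P(min(A, B) ≥ 2) = 7/10.
Summing max(A,B)·P(x,y) over outcomes with min(A, B) ≥ 2 gives 253/80.
E[max(A, B) | min(A, B) ≥ 2] = (253/80) / (7/10) = 253/56.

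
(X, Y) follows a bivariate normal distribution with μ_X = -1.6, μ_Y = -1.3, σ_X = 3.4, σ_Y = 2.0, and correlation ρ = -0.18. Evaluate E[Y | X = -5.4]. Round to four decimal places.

-0.8976

The regression of Y on X has slope ρ·σ_Y/σ_X and passes through (μ_X, μ_Y).
E[Y | X=-5.4] = -1.3 + (-0.18)·(2.0/3.4)·(-5.4 − (-1.6)) = -1.3 + (-0.105882)·(-3.8) = -0.8976.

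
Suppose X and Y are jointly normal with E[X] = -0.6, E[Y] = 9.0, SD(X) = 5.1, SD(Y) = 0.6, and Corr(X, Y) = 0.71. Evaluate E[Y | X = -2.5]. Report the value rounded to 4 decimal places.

8.8413

E[Y | X=x] = μ_Y + ρ(σ_Y/σ_X)(x − μ_X) for jointly normal variables.
E[Y | X=-2.5] = 9.0 + (0.71)·(0.6/5.1)·(-2.5 − (-0.6)) = 9.0 + (0.083529)·(-1.9) = 8.8413.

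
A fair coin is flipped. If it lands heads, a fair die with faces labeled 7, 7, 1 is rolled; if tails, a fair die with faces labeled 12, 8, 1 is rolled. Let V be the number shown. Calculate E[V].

6

E[V | heads] = (7+7+1)/3 = 5.
E[V | tails] = (12+8+1)/3 = 7.
E[V] = (1/2)·(5) + (1/2)·(7) = 6.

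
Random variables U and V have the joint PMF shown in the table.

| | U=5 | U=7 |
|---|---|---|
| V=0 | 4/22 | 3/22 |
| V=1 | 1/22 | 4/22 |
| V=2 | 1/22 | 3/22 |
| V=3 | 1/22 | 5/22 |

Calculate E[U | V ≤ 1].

P(V ≤ 1) = 6/11.
Σ U·P over the event = 5·(4/22) + 5·(1/22) + 7·(3/22) + 7·(4/22) = 37/11.
E[U | V ≤ 1] = (37/11) / (6/11) = 37/6.

37/6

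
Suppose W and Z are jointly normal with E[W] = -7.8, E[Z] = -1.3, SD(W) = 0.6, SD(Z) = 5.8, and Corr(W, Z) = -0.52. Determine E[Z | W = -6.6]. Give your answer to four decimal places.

-7.3320

For a bivariate normal, E[Z | W=x] = μ_Z + ρ·(σ_Z/σ_W)·(x − μ_W).
E[Z | W=-6.6] = -1.3 + (-0.52)·(5.8/0.6)·(-6.6 − (-7.8)) = -1.3 + (-5.0267)·(1.2) = -7.3320.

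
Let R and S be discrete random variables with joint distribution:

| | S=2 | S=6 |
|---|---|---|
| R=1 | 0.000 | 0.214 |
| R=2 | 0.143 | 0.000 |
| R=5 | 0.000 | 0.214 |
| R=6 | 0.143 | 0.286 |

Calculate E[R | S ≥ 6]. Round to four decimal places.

4.2017

P(S ≥ 6) = 0.714.
Summing R·P(R=x,S=y) over the conditioning event gives 3.000.
E[R | S ≥ 6] = (3.000) / (0.714) = 4.2017.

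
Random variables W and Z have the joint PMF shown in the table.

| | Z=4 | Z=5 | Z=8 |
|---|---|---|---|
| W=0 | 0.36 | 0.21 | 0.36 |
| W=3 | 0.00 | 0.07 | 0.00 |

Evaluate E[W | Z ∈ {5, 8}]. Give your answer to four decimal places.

0.3281

P(Z ∈ {5, 8}) = 0.64.
Σ W·P over the event = 0·(0.21) + 0·(0.36) + 3·(0.07) = 0.21.
E[W | Z ∈ {5, 8}] = (0.21) / (0.64) = 0.3281.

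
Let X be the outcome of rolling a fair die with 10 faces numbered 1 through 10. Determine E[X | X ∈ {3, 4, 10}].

17/3

P(X ∈ {3, 4, 10}) = 3/10.
Σ over the event: 3·1/10 + 4·1/10 + 10·1/10 = 17/10.
E[X | X ∈ {3, 4, 10}] = (17/10) / (3/10) = 17/3.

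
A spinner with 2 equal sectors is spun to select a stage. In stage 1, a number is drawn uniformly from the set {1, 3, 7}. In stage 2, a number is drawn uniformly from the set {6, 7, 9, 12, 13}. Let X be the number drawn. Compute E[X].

E[X | stage 1] = (1+3+7)/3 = 11/3.
E[X | stage 2] = (6+7+9+12+13)/5 = 47/5.
By the law of total expectation,
E[X] = (1/2)·(11/3) + (1/2)·(47/5) = 98/15.

98/15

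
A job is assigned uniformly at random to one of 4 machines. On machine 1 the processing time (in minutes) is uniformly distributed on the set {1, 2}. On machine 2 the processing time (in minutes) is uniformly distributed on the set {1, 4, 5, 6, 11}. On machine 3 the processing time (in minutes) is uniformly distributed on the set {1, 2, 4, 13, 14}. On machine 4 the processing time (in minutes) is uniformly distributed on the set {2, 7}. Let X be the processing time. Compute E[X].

E[X | machine 1] = (1+2)/2 = 3/2.
E[X | machine 2] = (1+4+5+6+11)/5 = 27/5.
E[X | machine 3] = (1+2+4+13+14)/5 = 34/5.
E[X | machine 4] = (2+7)/2 = 9/2.
E[X] = (1/4)·(3/2) + (1/4)·(27/5) + (1/4)·(34/5) + (1/4)·(9/2) = 91/20.

91/20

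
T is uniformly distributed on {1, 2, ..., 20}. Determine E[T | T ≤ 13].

P(T ≤ 13) = 13/20.
E[T | T ≤ 13] = (91/20) / (13/20) = 7.

7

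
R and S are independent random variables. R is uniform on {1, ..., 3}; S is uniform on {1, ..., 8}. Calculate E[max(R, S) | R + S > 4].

P(R + S > 4) = 3/4.
Summing max(R,S)·P(x,y) over outcomes with R + S > 4 gives 33/8.
E[max(R, S) | R + S > 4] = (33/8) / (3/4) = 11/2.

11/2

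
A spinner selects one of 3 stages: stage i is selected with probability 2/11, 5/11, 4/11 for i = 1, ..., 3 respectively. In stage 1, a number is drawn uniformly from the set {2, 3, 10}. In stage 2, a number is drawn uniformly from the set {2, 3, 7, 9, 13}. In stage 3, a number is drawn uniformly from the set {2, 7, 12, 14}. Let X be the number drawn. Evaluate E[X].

E[X | stage 1] = (2+3+10)/3 = 5.
E[X | stage 2] = (2+3+7+9+13)/5 = 34/5.
E[X | stage 3] = (2+7+12+14)/4 = 35/4.
E[X] = (2/11)·(5) + (5/11)·(34/5) + (4/11)·(35/4) = 79/11.

79/11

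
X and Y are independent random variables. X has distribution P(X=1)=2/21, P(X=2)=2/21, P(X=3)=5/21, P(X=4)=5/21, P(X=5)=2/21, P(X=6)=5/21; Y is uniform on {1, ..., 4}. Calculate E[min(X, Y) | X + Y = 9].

P(X + Y = 9) = 1/12.
Summing min(X,Y)·P(x,y) over outcomes with X + Y = 9 gives 23/84.
E[min(X, Y) | X + Y = 9] = (23/84) / (1/12) = 23/7.

23/7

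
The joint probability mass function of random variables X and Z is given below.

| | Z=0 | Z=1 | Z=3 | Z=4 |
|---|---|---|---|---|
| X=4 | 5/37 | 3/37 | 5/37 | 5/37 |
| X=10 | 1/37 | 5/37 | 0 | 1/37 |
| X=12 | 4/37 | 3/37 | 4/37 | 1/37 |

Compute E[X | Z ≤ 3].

P(Z ≤ 3) = 30/37.
Σ X·P over the event = 4·(5/37) + 4·(3/37) + 4·(5/37) + 10·(1/37) + 10·(5/37) + 12·(4/37) + 12·(3/37) + 12·(4/37) = 244/37.
E[X | Z ≤ 3] = (244/37) / (30/37) = 122/15.

122/15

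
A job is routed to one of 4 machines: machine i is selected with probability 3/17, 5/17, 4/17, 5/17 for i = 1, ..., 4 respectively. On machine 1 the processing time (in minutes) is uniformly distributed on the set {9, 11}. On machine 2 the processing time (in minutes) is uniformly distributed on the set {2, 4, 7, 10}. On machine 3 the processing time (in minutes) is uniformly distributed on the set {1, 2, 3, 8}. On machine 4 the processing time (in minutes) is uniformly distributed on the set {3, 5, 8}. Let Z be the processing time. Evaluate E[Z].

E[Z | machine 1] = (9+11)/2 = 10.
E[Z | machine 2] = (2+4+7+10)/4 = 23/4.
E[Z | machine 3] = (1+2+3+8)/4 = 7/2.
E[Z | machine 4] = (3+5+8)/3 = 16/3.
E[Z] = (3/17)·(10) + (5/17)·(23/4) + (4/17)·(7/2) + (5/17)·(16/3) = 1193/204.

1193/204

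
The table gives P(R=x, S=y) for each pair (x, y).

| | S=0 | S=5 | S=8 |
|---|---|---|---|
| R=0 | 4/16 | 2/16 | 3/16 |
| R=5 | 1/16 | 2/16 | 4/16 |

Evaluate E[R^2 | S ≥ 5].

P(S ≥ 5) = 11/16.
Σ R^2·P over the event = 0·(2/16) + 0·(3/16) + 25·(2/16) + 25·(4/16) = 75/8.
E[R^2 | S ≥ 5] = (75/8) / (11/16) = 150/11.

150/11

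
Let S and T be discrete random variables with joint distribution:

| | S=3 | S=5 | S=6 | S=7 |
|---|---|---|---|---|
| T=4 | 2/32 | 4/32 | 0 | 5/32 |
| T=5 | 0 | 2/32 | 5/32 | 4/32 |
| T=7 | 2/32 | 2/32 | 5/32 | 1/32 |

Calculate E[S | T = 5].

68/11

P(T = 5) = 11/32.
Σ S·P over the event = 5·(2/32) + 6·(5/32) + 7·(4/32) = 17/8.
E[S | T = 5] = (17/8) / (11/32) = 68/11.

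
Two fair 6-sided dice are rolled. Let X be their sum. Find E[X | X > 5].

P(X > 5) = 13/18.
Σ over the event: 6·5/36 + 7·1/6 + 8·5/36 + 9·1/9 + 10·1/12 + 11·1/18 + 12·1/36 = 53/9.
E[X | X > 5] = (53/9) / (13/18) = 106/13.

106/13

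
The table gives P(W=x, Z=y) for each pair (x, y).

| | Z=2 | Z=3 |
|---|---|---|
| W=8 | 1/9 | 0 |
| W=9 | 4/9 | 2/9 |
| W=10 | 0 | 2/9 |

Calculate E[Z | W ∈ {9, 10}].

5/2

P(W ∈ {9, 10}) = 8/9.
Σ Z·P over the event = 2·(4/9) + 3·(2/9) + 3·(2/9) = 20/9.
E[Z | W ∈ {9, 10}] = (20/9) / (8/9) = 5/2.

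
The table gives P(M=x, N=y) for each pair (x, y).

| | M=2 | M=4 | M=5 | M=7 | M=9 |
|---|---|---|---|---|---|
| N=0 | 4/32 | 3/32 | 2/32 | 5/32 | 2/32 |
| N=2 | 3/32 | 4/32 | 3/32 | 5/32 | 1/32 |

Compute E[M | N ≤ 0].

83/16

P(N ≤ 0) = 1/2.
Σ M·P over the event = 2·(4/32) + 4·(3/32) + 5·(2/32) + 7·(5/32) + 9·(2/32) = 83/32.
E[M | N ≤ 0] = (83/32) / (1/2) = 83/16.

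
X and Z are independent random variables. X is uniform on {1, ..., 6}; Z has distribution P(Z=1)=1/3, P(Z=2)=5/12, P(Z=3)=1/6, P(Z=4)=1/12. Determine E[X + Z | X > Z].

99/16

P(X > Z) = 2/3.
Summing (X+Z)·P(x,y) over outcomes with X > Z gives 33/8.
E[X + Z | X > Z] = (33/8) / (2/3) = 99/16.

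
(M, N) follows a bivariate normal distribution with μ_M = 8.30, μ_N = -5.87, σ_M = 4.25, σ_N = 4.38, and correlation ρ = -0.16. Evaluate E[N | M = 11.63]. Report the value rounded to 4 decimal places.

The regression of N on M has slope ρ·σ_N/σ_M and passes through (μ_M, μ_N).
E[N | M=11.63] = -5.87 + (-0.16)·(4.38/4.25)·(11.63 − (8.30)) = -5.87 + (-0.16489)·(3.33) = -6.4191.

-6.4191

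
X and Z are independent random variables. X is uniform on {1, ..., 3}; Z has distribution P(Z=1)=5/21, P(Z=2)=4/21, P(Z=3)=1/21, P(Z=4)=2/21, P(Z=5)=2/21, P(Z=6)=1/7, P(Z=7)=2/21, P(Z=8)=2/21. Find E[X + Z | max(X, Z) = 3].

P(max(X, Z) = 3) = 4/21.
Summing (X+Z)·P(x,y) over outcomes with max(X, Z) = 3 gives 55/63.
E[X + Z | max(X, Z) = 3] = (55/63) / (4/21) = 55/12.

55/12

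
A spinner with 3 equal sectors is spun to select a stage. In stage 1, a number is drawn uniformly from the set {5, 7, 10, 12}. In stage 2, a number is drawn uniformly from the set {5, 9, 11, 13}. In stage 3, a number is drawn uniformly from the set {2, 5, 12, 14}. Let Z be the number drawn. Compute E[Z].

35/4

E[Z | stage 1] = (5+7+10+12)/4 = 17/2.
E[Z | stage 2] = (5+9+11+13)/4 = 19/2.
E[Z | stage 3] = (2+5+12+14)/4 = 33/4.
By the law of total expectation,
E[Z] = (1/3)·(17/2) + (1/3)·(19/2) + (1/3)·(33/4) = 35/4.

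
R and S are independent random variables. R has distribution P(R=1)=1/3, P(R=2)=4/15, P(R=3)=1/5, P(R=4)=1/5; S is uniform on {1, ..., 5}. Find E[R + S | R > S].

P(R > S) = 19/75.
Summing (R+S)·P(x,y) over outcomes with R > S gives 31/25.
E[R + S | R > S] = (31/25) / (19/75) = 93/19.

93/19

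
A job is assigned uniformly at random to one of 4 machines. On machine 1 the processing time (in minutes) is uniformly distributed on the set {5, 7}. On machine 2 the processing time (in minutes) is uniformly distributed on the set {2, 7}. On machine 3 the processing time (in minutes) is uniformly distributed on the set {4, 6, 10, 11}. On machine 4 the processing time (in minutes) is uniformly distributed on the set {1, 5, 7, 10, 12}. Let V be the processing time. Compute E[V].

E[V | machine 1] = (5+7)/2 = 6.
E[V | machine 2] = (2+7)/2 = 9/2.
E[V | machine 3] = (4+6+10+11)/4 = 31/4.
E[V | machine 4] = (1+5+7+10+12)/5 = 7.
E[V] = (1/4)·(6) + (1/4)·(9/2) + (1/4)·(31/4) + (1/4)·(7) = 101/16.

101/16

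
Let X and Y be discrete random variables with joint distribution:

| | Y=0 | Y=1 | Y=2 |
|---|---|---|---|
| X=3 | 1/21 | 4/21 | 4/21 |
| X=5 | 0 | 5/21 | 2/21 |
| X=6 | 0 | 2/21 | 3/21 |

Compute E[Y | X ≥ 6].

P(X ≥ 6) = 5/21.
Σ Y·P over the event = 1·(2/21) + 2·(3/21) = 8/21.
E[Y | X ≥ 6] = (8/21) / (5/21) = 8/5.

8/5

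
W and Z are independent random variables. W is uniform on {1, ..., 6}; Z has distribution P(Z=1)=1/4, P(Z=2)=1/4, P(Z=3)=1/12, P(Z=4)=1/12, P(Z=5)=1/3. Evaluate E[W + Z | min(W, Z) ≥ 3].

9

P(min(W, Z) ≥ 3) = 1/3.
Summing (W+Z)·P(x,y) over outcomes with min(W, Z) ≥ 3 gives 3.
E[W + Z | min(W, Z) ≥ 3] = (3) / (1/3) = 9.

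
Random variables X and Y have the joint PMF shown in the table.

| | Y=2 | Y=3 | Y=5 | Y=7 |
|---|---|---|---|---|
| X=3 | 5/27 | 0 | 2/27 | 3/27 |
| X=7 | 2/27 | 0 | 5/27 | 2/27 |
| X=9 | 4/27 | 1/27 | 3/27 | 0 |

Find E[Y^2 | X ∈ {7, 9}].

P(X ∈ {7, 9}) = 17/27.
Σ Y^2·P over the event = 4·(2/27) + 25·(5/27) + 49·(2/27) + 4·(4/27) + 9·(1/27) + 25·(3/27) = 331/27.
E[Y^2 | X ∈ {7, 9}] = (331/27) / (17/27) = 331/17.

331/17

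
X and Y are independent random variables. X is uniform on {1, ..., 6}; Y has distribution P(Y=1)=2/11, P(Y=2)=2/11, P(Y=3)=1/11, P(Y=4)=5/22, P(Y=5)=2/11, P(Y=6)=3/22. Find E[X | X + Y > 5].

P(X + Y > 5) = 95/132.
Summing X·P(x,y) over outcomes with X + Y > 5 gives 129/44.
E[X | X + Y > 5] = (129/44) / (95/132) = 387/95.

387/95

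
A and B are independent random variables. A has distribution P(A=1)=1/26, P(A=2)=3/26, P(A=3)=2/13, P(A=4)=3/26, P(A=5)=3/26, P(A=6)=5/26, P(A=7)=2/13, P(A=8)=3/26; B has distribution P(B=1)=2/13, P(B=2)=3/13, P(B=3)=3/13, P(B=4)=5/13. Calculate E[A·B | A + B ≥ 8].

3649/185

P(A + B ≥ 8) = 185/338.
Summing AB·P(x,y) over outcomes with A + B ≥ 8 gives 3649/338.
E[A·B | A + B ≥ 8] = (3649/338) / (185/338) = 3649/185.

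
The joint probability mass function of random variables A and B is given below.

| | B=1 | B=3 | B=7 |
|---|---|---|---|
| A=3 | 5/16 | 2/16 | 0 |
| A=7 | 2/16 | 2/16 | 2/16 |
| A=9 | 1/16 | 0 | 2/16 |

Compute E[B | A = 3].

P(A = 3) = 7/16.
Σ B·P over the event = 1·(5/16) + 3·(2/16) = 11/16.
E[B | A = 3] = (11/16) / (7/16) = 11/7.

11/7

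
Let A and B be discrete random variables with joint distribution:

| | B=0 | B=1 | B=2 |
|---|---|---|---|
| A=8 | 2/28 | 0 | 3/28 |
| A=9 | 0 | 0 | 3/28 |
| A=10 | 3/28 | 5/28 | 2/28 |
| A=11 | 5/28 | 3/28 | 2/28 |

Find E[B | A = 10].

9/10

P(A = 10) = 5/14.
Σ B·P over the event = 0·(3/28) + 1·(5/28) + 2·(2/28) = 9/28.
E[B | A = 10] = (9/28) / (5/14) = 9/10.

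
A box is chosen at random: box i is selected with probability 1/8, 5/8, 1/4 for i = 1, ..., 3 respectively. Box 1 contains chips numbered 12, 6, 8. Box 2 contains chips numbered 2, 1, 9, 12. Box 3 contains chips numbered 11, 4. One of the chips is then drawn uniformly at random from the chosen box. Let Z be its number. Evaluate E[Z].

161/24

E[Z | box 1] = (12+6+8)/3 = 26/3.
E[Z | box 2] = (2+1+9+12)/4 = 6.
E[Z | box 3] = (11+4)/2 = 15/2.
By the law of total expectation,
E[Z] = (1/8)·(26/3) + (5/8)·(6) + (1/4)·(15/2) = 161/24.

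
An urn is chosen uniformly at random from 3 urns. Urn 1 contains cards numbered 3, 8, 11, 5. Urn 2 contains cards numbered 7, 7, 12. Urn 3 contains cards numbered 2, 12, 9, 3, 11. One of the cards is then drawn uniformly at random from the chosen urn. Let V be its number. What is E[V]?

E[V | urn 1] = (3+8+11+5)/4 = 27/4.
E[V | urn 2] = (7+7+12)/3 = 26/3.
E[V | urn 3] = (2+12+9+3+11)/5 = 37/5.
By the law of total expectation,
E[V] = (1/3)·(27/4) + (1/3)·(26/3) + (1/3)·(37/5) = 1369/180.

1369/180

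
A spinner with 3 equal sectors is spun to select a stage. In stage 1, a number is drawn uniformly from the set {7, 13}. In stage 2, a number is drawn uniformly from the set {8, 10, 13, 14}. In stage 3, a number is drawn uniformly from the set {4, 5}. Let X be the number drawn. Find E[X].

103/12

E[X | stage 1] = (7+13)/2 = 10.
E[X | stage 2] = (8+10+13+14)/4 = 45/4.
E[X | stage 3] = (4+5)/2 = 9/2.
By the law of total expectation,
E[X] = (1/3)·(10) + (1/3)·(45/4) + (1/3)·(9/2) = 103/12.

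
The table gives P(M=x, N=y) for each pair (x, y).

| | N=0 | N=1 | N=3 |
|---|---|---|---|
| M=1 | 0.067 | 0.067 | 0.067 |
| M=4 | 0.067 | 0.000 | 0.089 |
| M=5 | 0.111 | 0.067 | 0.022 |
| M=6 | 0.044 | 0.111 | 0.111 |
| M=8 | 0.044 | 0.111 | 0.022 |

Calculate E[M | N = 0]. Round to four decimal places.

P(N = 0) = 0.333.
Σ M·P over the event = 1·(0.067) + 4·(0.067) + 5·(0.111) + 6·(0.044) + 8·(0.044) = 1.506.
E[M | N = 0] = (1.506) / (0.333) = 4.5225.

4.5225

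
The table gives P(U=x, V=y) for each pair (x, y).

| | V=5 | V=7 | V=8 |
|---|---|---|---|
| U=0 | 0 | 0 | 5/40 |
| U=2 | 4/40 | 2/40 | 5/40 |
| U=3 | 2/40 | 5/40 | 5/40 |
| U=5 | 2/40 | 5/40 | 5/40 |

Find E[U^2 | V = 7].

89/6

P(V = 7) = 3/10.
Σ U^2·P over the event = 4·(2/40) + 9·(5/40) + 25·(5/40) = 89/20.
E[U^2 | V = 7] = (89/20) / (3/10) = 89/6.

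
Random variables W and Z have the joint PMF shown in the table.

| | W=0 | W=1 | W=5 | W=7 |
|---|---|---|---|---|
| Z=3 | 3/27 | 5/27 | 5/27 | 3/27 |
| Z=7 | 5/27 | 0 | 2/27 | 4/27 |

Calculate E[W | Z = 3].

P(Z = 3) = 16/27.
Σ W·P over the event = 0·(3/27) + 1·(5/27) + 5·(5/27) + 7·(3/27) = 17/9.
E[W | Z = 3] = (17/9) / (16/27) = 51/16.

51/16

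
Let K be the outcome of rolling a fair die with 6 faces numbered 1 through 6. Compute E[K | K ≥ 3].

Given K ≥ 3, K is equally likely to be any of {3, 4, 5, 6}.
E[K | K ≥ 3] = (3 + 4 + 5 + 6) / 4 = 9/2.

9/2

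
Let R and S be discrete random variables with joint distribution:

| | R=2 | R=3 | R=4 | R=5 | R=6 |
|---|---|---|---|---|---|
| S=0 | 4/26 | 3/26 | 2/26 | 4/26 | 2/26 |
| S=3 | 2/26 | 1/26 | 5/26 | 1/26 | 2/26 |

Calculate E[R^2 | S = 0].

P(S = 0) = 15/26.
Summing R^2·P(R=x,S=y) over the conditioning event gives 19/2.
E[R^2 | S = 0] = (19/2) / (15/26) = 247/15.

247/15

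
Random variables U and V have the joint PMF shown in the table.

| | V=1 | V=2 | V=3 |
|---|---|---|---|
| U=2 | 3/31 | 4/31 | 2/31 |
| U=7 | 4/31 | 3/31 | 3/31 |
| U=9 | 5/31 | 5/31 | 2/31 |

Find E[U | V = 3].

43/7

P(V = 3) = 7/31.
Σ U·P over the event = 2·(2/31) + 7·(3/31) + 9·(2/31) = 43/31.
E[U | V = 3] = (43/31) / (7/31) = 43/7.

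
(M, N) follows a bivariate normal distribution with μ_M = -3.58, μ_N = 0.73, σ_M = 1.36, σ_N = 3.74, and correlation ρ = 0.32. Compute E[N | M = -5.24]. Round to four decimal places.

The regression of N on M has slope ρ·σ_N/σ_M and passes through (μ_M, μ_N).
E[N | M=-5.24] = 0.73 + (0.32)·(3.74/1.36)·(-5.24 − (-3.58)) = 0.73 + (0.88)·(-1.66) = -0.7308.

-0.7308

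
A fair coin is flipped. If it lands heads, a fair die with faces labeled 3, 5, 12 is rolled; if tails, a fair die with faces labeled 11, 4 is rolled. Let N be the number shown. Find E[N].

85/12

E[N | heads] = (3+5+12)/3 = 20/3.
E[N | tails] = (11+4)/2 = 15/2.
E[N] = (1/2)·(20/3) + (1/2)·(15/2) = 85/12.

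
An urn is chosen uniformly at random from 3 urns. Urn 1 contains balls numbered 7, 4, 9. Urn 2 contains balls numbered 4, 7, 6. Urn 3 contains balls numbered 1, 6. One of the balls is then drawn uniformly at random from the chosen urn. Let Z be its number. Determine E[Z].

E[Z | urn 1] = (7+4+9)/3 = 20/3.
E[Z | urn 2] = (4+7+6)/3 = 17/3.
E[Z | urn 3] = (1+6)/2 = 7/2.
By the law of total expectation,
E[Z] = (1/3)·(20/3) + (1/3)·(17/3) + (1/3)·(7/2) = 95/18.

95/18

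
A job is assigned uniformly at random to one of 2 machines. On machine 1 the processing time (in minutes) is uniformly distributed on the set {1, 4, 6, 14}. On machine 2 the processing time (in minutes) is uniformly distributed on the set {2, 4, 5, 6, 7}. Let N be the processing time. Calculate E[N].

221/40

E[N | machine 1] = (1+4+6+14)/4 = 25/4.
E[N | machine 2] = (2+4+5+6+7)/5 = 24/5.
E[N] = (1/2)·(25/4) + (1/2)·(24/5) = 221/40.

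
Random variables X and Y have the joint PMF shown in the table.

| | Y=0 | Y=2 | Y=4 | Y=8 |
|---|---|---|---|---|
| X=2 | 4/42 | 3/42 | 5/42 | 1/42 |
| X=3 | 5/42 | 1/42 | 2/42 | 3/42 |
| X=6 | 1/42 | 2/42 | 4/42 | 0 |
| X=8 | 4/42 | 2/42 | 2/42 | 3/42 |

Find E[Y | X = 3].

34/11

P(X = 3) = 11/42.
Σ Y·P over the event = 0·(5/42) + 2·(1/42) + 4·(2/42) + 8·(3/42) = 17/21.
E[Y | X = 3] = (17/21) / (11/42) = 34/11.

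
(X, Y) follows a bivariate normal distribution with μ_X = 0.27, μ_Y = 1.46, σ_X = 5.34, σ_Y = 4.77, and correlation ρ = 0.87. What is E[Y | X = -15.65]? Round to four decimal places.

For a bivariate normal, E[Y | X=x] = μ_Y + ρ·(σ_Y/σ_X)·(x − μ_X).
E[Y | X=-15.65] = 1.46 + (0.87)·(4.77/5.34)·(-15.65 − (0.27)) = 1.46 + (0.777135)·(-15.92) = -10.9120.

-10.9120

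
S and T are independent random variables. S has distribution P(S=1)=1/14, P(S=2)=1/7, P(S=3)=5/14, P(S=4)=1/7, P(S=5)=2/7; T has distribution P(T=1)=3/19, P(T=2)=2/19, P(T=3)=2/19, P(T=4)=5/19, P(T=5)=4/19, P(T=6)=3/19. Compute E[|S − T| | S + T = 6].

P(S + T = 6) = 20/133.
Summing |S−T|·P(x,y) over outcomes with S + T = 6 gives 46/133.
E[|S − T| | S + T = 6] = (46/133) / (20/133) = 23/10.

23/10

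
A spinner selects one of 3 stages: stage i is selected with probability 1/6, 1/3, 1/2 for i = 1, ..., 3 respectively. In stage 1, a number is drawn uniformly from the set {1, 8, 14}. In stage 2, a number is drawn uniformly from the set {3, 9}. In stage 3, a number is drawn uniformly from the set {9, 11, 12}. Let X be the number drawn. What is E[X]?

E[X | stage 1] = (1+8+14)/3 = 23/3.
E[X | stage 2] = (3+9)/2 = 6.
E[X | stage 3] = (9+11+12)/3 = 32/3.
By the law of total expectation,
E[X] = (1/6)·(23/3) + (1/3)·(6) + (1/2)·(32/3) = 155/18.

155/18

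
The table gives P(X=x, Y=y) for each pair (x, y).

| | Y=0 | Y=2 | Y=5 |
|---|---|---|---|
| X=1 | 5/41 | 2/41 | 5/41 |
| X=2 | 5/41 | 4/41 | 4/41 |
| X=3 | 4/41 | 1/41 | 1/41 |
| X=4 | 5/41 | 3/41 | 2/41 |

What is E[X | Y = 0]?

P(Y = 0) = 19/41.
Σ X·P over the event = 1·(5/41) + 2·(5/41) + 3·(4/41) + 4·(5/41) = 47/41.
E[X | Y = 0] = (47/41) / (19/41) = 47/19.

47/19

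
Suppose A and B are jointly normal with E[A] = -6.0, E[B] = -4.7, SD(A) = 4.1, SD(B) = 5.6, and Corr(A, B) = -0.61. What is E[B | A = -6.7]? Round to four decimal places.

-4.1168

For a bivariate normal, E[B | A=x] = μ_B + ρ·(σ_B/σ_A)·(x − μ_A).
E[B | A=-6.7] = -4.7 + (-0.61)·(5.6/4.1)·(-6.7 − (-6.0)) = -4.7 + (-0.83317)·(-0.7) = -4.1168.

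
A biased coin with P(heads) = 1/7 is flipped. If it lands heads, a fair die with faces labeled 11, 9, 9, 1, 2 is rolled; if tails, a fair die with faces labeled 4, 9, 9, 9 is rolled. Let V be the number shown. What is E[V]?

529/70

E[V | heads] = (11+9+9+1+2)/5 = 32/5.
E[V | tails] = (4+9+9+9)/4 = 31/4.
E[V] = (1/7)·(32/5) + (6/7)·(31/4) = 529/70.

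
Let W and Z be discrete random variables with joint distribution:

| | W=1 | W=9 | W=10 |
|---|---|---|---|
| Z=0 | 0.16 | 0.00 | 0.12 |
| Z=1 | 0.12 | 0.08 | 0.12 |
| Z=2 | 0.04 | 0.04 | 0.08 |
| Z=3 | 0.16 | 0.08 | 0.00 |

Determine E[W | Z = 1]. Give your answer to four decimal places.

P(Z = 1) = 0.32.
Σ W·P over the event = 1·(0.12) + 9·(0.08) + 10·(0.12) = 2.04.
E[W | Z = 1] = (2.04) / (0.32) = 6.3750.

6.3750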